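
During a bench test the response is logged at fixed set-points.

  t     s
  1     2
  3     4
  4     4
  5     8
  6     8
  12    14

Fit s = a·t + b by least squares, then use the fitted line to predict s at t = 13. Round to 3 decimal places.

ŝ = 15.440

Setting ∂/∂a … = 0 gives: 231·a + 31·b = 286;  31·a + 6·b = 40.
(Σt·t = 231, Σt = 31, Σ1 = 6, Σt·s = 286, Σs = 40.)
det = 231·6 − 31² = 425.
a = (286·6 − 31·40)/425 = 28/25; b = (231·40 − 31·286)/425 = 22/25.
At t = 13: ŝ = (28/25)·(13) + (22/25)·(1) = 386/25.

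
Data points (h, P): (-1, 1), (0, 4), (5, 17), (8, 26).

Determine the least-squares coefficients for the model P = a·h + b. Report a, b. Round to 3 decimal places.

a = 2.741, b = 3.778

From the data, Σh·h = 90, Σh = 12, Σ1 = 4.
Right-hand side: Σh·P = 292, ΣP = 48.
So XᵀX·[a, b]ᵀ = XᵀP: [[90, 12]; [12, 4]]·[a, b]ᵀ = [292, 48]ᵀ.
Δ = 90·4 − 12² = 216.
a = (292·4 − 12·48)/216 = 74/27; b = (90·48 − 12·292)/216 = 34/9.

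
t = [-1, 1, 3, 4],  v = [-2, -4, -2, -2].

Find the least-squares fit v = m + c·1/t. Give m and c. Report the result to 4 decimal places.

With design matrix M, MᵀM = [[4, 7/12]; [7/12, 313/144]] and Mᵀv = [-10, -19/6]ᵀ.
det = 4·(313/144) − (7/12)² = 401/48.
m = ((-10)·(313/144) − (7/12)·(-19/6))/(401/48) = -2864/1203; c = (4·(-19/6) − (7/12)·(-10))/(401/48) = -328/401.

m = -2.3807, c = -0.8180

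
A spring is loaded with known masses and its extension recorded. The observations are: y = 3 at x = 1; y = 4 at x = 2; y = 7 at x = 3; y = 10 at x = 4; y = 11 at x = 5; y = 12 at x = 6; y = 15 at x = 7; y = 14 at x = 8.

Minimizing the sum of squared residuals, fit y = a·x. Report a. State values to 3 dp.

With design matrix A, AᵀA = [[204]] and Aᵀy = [416]ᵀ.
a = 416/204 = 2.03922.

a = 2.039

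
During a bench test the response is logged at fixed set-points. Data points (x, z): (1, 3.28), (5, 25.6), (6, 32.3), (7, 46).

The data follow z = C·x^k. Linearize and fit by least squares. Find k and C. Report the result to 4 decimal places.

Linearized form: ln z = k·ln x + ln C. From the 4 transformed points,
AᵀA = [[9.5873, 5.3471]; [5.3471, 4]], rhs = [18.8954, 11.7341]ᵀ  (here Σln x = 5.3471, Σ(ln x)² = 9.5873, Σln z = 11.7341, Σln x·ln z = 18.8954).
Δ = 9.5873·4 − (5.3471)² = 9.7575; k = (18.8954·4 − 5.3471·11.7341)/9.7575 = 1.31571, ln C = (9.5873·11.7341 − 5.3471·18.8954)/9.7575 = 1.17473, so C = exp(1.17473) = 3.23727.

k = 1.3157, C = 3.2373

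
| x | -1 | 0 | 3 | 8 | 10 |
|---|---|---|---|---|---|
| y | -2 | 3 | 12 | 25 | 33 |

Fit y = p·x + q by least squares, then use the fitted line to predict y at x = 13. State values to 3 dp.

ŷ = 41.391

Setting ∂/∂p … = 0 gives: 174·p + 20·q = 568;  20·p + 5·q = 71.
det = 174·5 − 20² = 470.
p = (568·5 − 20·71)/470 = 142/47; q = (174·71 − 20·568)/470 = 497/235.
At x = 13: ŷ = (142/47)·(13) + (497/235)·(1) = 9727/235.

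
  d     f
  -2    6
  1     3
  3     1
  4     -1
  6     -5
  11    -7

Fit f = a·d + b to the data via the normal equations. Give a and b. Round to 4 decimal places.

a = -1.0675, b = 3.5919

Entries of MᵀM: Σd·d = 187, Σd = 23, Σ1 = 6.
For Mᵀf: Σd·f = -117, Σf = -3.
Normal equations: [[187, 23]; [23, 6]]·[a, b]ᵀ = [-117, -3]ᵀ.
Determinant 187·6 − 23² = 593.
a = ((-117)·6 − 23·(-3))/593 = -633/593; b = (187·(-3) − 23·(-117))/593 = 2130/593.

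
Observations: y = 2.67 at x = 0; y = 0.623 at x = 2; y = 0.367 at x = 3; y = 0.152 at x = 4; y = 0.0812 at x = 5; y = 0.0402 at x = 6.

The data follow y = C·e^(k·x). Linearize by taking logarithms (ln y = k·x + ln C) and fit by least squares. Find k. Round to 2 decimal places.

Let Y = ln y. Fitting Y = k·x + ln C by least squares:
Σx = 20.0000, Σ(x)² = 90.0000, Σln y = -8.1021, Σx·ln y = -43.3266.
Equations: 90.0000·k + 20.0000·ln C = -43.3266;  20.0000·k + 6·ln C = -8.1021.
Slope k = (n·Σx·ln y − Σx·Σln y)/(n·Σ(x)² − (Σx)²) = (6·-43.3266 − 20.0000·-8.1021)/140.0000 = -0.69941; ln C = (Σln y − k·Σx)/n = 0.98101.

k = -0.70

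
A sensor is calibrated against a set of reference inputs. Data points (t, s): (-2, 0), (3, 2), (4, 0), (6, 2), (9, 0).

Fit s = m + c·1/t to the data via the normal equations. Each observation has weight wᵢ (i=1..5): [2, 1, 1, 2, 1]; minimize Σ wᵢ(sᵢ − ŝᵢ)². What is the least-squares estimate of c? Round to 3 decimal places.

Forming XᵀWX = [[7, 1/36]; [1/36, 961/1296]] and XᵀWs = [6, 4/3]ᵀ gives XᵀWX·[m, c]ᵀ = XᵀWs.
Δ = 7·(961/1296) − (1/36)² = 1121/216.
m = (6·(961/1296) − (1/36)·(4/3))/(1121/216) = 953/1121; c = (7·(4/3) − (1/36)·6)/(1121/216) = 1980/1121.

c = 1.766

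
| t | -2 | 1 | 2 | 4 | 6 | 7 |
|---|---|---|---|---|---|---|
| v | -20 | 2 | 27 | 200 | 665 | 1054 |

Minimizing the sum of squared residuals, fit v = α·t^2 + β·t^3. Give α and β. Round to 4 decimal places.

α = 0.5759, β = 2.9881

With design matrix M, MᵀM = [[3986, 25608]; [25608, 168530]] and Mᵀv = [78816, 518340]ᵀ.
det = 3986·168530 − 25608² = 15990916.
α = (78816·168530 − 25608·518340)/15990916 = 2302440/3997729; β = (3986·518340 − 25608·78816)/15990916 = 11945778/3997729.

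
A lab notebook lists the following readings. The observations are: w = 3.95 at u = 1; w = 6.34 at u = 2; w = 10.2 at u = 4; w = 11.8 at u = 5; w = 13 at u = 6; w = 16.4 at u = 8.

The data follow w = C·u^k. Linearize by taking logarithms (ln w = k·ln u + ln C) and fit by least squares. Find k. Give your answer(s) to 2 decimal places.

k = 0.68

With ln wᵢ as the transformed response and ln uᵢ as the regressor:
Σln u = 7.5601, Σ(ln u)² = 12.5270, Σln w = 13.3733, Σln u·ln w = 18.8845.
Equations: 12.5270·k + 7.5601·ln C = 18.8845;  7.5601·k + 6·ln C = 13.3733.
Solving (det = 18.0074): k = 0.67770, ln C = 1.37498.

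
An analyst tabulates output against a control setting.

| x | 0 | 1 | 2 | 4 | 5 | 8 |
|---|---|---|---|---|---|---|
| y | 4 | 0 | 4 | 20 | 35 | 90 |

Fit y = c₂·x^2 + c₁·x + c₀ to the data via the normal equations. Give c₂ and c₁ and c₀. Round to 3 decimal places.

c₂ = 1.627, c₁ = -1.979, c₀ = 2.260

From the data, Σx^2·x^2 = 4994, Σx^2·x = 710, Σx^2 = 110, Σx·x = 110, Σx = 20, Σ1 = 6.
Right-hand side: Σx^2·y = 6971, Σx·y = 983, Σy = 153.
Normal equations: [[4994, 710, 110]; [710, 110, 20]; [110, 20, 6]]·[c₂, c₁, c₀]ᵀ = [6971, 983, 153]ᵀ.
Row-reducing yields c₂ = 1813/1114, c₁ = -5512/2785, c₀ = 1259/557.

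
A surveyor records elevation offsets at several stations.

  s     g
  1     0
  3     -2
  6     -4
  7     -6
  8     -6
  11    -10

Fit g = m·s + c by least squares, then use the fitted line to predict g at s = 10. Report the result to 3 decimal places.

ĝ = -8.542

Sums needed: Σs·s = 280, Σs = 36, Σ1 = 6.
Moment sums: Σs·g = -230, Σg = -28.
XᵀX·[m, c]ᵀ = Xᵀg becomes [[280, 36]; [36, 6]]·[m, c]ᵀ = [-230, -28]ᵀ.
Eliminating c: 6·(row 1) − 36·(row 2) gives 384·m = 6·(-230) − 36·(-28) = -372, so m = -31/32.
Then c = ((-28) − 36·(-31/32))/6 = 55/48.
At s = 10: ĝ = (-31/32)·(10) + (55/48)·(1) = -205/24.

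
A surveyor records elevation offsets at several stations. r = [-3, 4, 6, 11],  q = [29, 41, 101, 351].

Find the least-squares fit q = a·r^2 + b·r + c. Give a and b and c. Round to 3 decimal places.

a = 3.023, b = -1.167, c = -1.812

Forming XᵀX = [[16274, 1584, 182]; [1584, 182, 18]; [182, 18, 4]] and Xᵀq = [47024, 4544, 522]ᵀ gives XᵀX·[a, b, c]ᵀ = Xᵀq.
Inverting the 3×3 Gram matrix, [a, b, c]ᵀ = [6851/2266, -2645/2266, -4105/2266]ᵀ.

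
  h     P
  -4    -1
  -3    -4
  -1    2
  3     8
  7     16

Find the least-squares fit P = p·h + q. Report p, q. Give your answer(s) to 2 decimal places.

Entries of MᵀM: Σh·h = 84, Σh = 2, Σ1 = 5.
Moment sums: Σh·P = 150, ΣP = 21.
Eliminating q: 5·(row 1) − 2·(row 2) gives 416·p = 5·150 − 2·21 = 708, so p = 177/104.
Then q = (21 − 2·(177/104))/5 = 183/52.

p = 1.70, q = 3.52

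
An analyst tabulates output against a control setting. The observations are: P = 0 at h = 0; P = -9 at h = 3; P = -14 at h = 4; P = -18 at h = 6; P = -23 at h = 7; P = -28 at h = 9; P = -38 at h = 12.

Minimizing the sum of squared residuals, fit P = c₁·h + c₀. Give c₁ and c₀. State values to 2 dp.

The normal equations are: 335·c₁ + 41·c₀ = -1060;  41·c₁ + 7·c₀ = -130.
(Σh·h = 335, Σh = 41, Σ1 = 7, Σh·P = -1060, ΣP = -130.)
Determinant 335·7 − 41² = 664.
c₁ = ((-1060)·7 − 41·(-130))/664 = -1045/332; c₀ = (335·(-130) − 41·(-1060))/664 = -45/332.

c₁ = -3.15, c₀ = -0.14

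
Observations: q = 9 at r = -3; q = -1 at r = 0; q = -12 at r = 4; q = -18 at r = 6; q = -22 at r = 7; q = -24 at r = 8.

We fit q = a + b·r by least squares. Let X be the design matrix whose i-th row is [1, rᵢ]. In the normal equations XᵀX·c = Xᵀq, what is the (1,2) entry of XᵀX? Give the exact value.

Row 1 ↔ basis 1, column 2 ↔ basis r, so (XᵀX)_{1,2} = Σᵢ r = (1)·(-3) + (1)·(0) + (1)·(4) + (1)·(6) + (1)·(7) + (1)·(8) = 22.

22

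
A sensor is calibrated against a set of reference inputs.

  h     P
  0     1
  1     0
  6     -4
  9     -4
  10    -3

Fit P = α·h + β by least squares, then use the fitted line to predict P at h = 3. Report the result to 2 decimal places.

P̂ = -0.99

Normal-equation sums: Σh·h = 218, Σh = 26, Σ1 = 5.
Moment sums: Σh·P = -90, ΣP = -10.
XᵀX·[α, β]ᵀ = XᵀP becomes [[218, 26]; [26, 5]]·[α, β]ᵀ = [-90, -10]ᵀ.
Δ = 218·5 − 26² = 414.
α = ((-90)·5 − 26·(-10))/414 = -95/207; β = (218·(-10) − 26·(-90))/414 = 80/207.
At h = 3: P̂ = (-95/207)·(3) + (80/207)·(1) = -205/207.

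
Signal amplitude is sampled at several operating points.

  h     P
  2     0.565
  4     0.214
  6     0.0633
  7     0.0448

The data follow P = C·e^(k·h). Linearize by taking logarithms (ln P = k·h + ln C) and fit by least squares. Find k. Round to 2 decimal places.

k = -0.52

With ln Pᵢ as the transformed response and hᵢ as the regressor:
AᵀA = [[105.0000, 19.0000]; [19.0000, 4]], rhs = [-45.6070, -7.9781]ᵀ  (here Σh = 19.0000, Σ(h)² = 105.0000, Σln P = -7.9781, Σh·ln P = -45.6070).
Δ = 105.0000·4 − (19.0000)² = 59.0000; k = (-45.6070·4 − 19.0000·-7.9781)/59.0000 = -0.52277, ln C = (105.0000·-7.9781 − 19.0000·-45.6070)/59.0000 = 0.48865.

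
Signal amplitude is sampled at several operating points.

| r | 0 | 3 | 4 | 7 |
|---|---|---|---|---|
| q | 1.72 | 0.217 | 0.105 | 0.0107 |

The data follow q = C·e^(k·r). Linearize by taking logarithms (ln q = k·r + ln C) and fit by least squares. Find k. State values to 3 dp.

Let Y = ln q. Fitting Y = k·r + ln C by least squares:
Over the data: Σr = 14.0000, Σ(r)² = 74.0000, Σln q = -7.7768, Σr·ln q = -45.3613.
Normal system: [[74.0000, 14.0000]; [14.0000, 4]]·[k, ln C]ᵀ = [-45.3613, -7.7768]ᵀ.
Slope k = (n·Σr·ln q − Σr·Σln q)/(n·Σ(r)² − (Σr)²) = (4·-45.3613 − 14.0000·-7.7768)/100.0000 = -0.72570; ln C = (Σln q − k·Σr)/n = 0.59573.

k = -0.726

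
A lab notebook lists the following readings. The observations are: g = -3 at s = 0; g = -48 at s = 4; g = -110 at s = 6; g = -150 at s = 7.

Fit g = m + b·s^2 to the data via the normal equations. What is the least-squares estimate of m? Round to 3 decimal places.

Forming XᵀX = [[4, 101]; [101, 3953]] and Xᵀg = [-311, -12078]ᵀ gives XᵀX·[m, b]ᵀ = Xᵀg.
det = 4·3953 − 101² = 5611.
m = ((-311)·3953 − 101·(-12078))/5611 = -9505/5611; b = (4·(-12078) − 101·(-311))/5611 = -16901/5611.

m = -1.694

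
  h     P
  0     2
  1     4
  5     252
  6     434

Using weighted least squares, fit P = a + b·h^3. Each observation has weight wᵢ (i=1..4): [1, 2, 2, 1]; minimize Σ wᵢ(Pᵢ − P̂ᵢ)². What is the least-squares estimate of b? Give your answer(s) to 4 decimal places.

Setting ∂/∂a … = 0 gives: 6·a + 468·b = 948;  468·a + 77908·b = 156752.
(Σwᵢ·1 = 6, Σwᵢ·h^3 = 468, Σwᵢ·h^3·h^3 = 77908, Σwᵢ·P = 948, Σwᵢ·h^3·P = 156752.)
Δ = 6·77908 − 468² = 248424.
a = (948·77908 − 468·156752)/248424 = 2; b = (6·156752 − 468·948)/248424 = 2.

b = 2.0000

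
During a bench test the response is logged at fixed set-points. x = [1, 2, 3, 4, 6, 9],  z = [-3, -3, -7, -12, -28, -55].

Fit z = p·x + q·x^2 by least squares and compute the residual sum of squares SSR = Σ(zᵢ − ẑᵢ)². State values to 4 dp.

Sums needed: Σx·x = 147, Σx·x^2 = 1045, Σx^2·x^2 = 8211.
Moment sums: Σx·z = -741, Σx^2·z = -5733.
MᵀM·[p, q]ᵀ = Mᵀz becomes [[147, 1045]; [1045, 8211]]·[p, q]ᵀ = [-741, -5733]ᵀ.
det = 147·8211 − 1045² = 114992.
p = ((-741)·8211 − 1045·(-5733))/114992 = -46683/57496; q = (147·(-5733) − 1045·(-741))/114992 = -34203/57496.
Residuals: -45801/28748, 28845/28748, 11351/14374, 11007/14374, -49241/28748, 14155/28748; SSR = 228009/28748.

SSR = 7.9313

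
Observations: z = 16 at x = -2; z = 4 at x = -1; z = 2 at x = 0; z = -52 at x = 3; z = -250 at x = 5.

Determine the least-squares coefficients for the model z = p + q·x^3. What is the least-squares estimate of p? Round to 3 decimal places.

p = 1.477

Forming MᵀM = [[5, 143]; [143, 16419]] and Mᵀz = [-280, -32786]ᵀ gives MᵀM·[p, q]ᵀ = Mᵀz.
Δ = 5·16419 − 143² = 61646.
p = ((-280)·16419 − 143·(-32786))/61646 = 3503/2371; q = (5·(-32786) − 143·(-280))/61646 = -4765/2371.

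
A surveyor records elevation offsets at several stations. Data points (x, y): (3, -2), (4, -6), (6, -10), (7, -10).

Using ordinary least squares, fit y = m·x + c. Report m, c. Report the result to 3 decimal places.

m = -2.000, c = 3.000

Entries of MᵀM: Σx·x = 110, Σx = 20, Σ1 = 4.
For Mᵀy: Σx·y = -160, Σy = -28.
So MᵀM·[m, c]ᵀ = Mᵀy: [[110, 20]; [20, 4]]·[m, c]ᵀ = [-160, -28]ᵀ.
det = 110·4 − 20² = 40.
m = ((-160)·4 − 20·(-28))/40 = -2; c = (110·(-28) − 20·(-160))/40 = 3.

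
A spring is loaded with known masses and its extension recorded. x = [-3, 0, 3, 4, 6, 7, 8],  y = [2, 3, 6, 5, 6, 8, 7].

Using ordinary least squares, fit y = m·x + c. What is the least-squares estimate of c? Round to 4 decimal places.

The normal system AᵀA·[m, c]ᵀ = Aᵀy is [[183, 25]; [25, 7]]·[m, c]ᵀ = [180, 37]ᵀ.
det = 183·7 − 25² = 656.
m = (180·7 − 25·37)/656 = 335/656; c = (183·37 − 25·180)/656 = 2271/656.

c = 3.4619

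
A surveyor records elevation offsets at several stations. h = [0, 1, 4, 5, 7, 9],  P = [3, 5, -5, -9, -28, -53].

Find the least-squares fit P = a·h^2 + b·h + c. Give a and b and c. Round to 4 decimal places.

a = -0.8956, b = 1.7983, c = 3.3797

The normal equations are: 9844·a + 1262·b + 172·c = -5965;  1262·a + 172·b + 26·c = -733;  172·a + 26·b + 6·c = -87.
Row-reducing yields a = -33019/36870, b = 13261/7374, c = 20768/6145.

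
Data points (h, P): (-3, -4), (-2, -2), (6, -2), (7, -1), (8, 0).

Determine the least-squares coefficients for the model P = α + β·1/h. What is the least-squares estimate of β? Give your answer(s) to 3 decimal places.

β = 2.898

Normal-equation sums: Σ1 = 5, Σ1/h = -67/168, Σ1/h·1/h = 11993/28224.
Moment sums: ΣP = -9, Σ1/h·P = 13/7.
Eliminating β: (11993/28224)·(row 1) − (-67/168)·(row 2) gives (1541/784)·α = (11993/28224)·(-9) − (-67/168)·(13/7) = -29011/9408, so α = -433/276.
Then β = ((13/7) − (-67/168)·(-433/276))/(11993/28224) = 4466/1541.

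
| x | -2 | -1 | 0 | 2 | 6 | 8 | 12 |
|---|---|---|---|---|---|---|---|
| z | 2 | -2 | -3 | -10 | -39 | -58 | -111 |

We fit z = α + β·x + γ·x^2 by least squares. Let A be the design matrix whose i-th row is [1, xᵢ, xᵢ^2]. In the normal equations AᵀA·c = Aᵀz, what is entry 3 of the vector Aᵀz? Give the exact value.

Entry 3 ↔ basis x^2, so (Aᵀz)_{3} = Σᵢ (x^2)·zᵢ = (4)·(2) + (1)·(-2) + (0)·(-3) + (4)·(-10) + (36)·(-39) + (64)·(-58) + (144)·(-111) = -21134.

-21134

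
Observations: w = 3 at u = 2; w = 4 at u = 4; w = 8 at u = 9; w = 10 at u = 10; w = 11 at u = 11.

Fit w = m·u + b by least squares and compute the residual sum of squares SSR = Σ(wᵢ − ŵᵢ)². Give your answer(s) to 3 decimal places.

SSR = 1.220

With design matrix M, MᵀM = [[322, 36]; [36, 5]] and Mᵀw = [315, 36]ᵀ.
Eliminating b: 5·(row 1) − 36·(row 2) gives 314·m = 5·315 − 36·36 = 279, so m = 279/314.
Then b = (36 − 36·(279/314))/5 = 126/157.
Residuals: 66/157, -56/157, -251/314, 49/157, 133/314; SSR = 383/314.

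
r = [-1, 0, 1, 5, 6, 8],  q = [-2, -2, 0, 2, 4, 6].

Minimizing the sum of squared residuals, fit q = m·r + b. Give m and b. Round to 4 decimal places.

m = 0.8778, b = -1.4464

Sums needed: Σr·r = 127, Σr = 19, Σ1 = 6.
Right-hand side: Σr·q = 84, Σq = 8.
Eliminating b: 6·(row 1) − 19·(row 2) gives 401·m = 6·84 − 19·8 = 352, so m = 352/401.
Then b = (8 − 19·(352/401))/6 = -580/401.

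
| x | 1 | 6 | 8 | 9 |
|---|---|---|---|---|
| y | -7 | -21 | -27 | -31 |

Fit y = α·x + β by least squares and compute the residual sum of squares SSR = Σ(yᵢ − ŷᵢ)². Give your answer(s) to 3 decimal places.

SSR = 0.895

Setting ∂/∂α … = 0 gives: 182·α + 24·β = -628;  24·α + 4·β = -86.
Δ = 182·4 − 24² = 152.
α = ((-628)·4 − 24·(-86))/152 = -56/19; β = (182·(-86) − 24·(-628))/152 = -145/38.
Residuals: -9/38, 1/2, 15/38, -25/38; SSR = 17/19.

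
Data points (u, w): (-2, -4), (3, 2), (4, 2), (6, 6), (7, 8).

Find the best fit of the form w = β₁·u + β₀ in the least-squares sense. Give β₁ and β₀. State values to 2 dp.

Compute the Gram sums: Σu·u = 114, Σu = 18, Σ1 = 5.
And Σu·w = 114, Σw = 14.
Eliminating β₀: 5·(row 1) − 18·(row 2) gives 246·β₁ = 5·114 − 18·14 = 318, so β₁ = 53/41.
Then β₀ = (14 − 18·(53/41))/5 = -76/41.

β₁ = 1.29, β₀ = -1.85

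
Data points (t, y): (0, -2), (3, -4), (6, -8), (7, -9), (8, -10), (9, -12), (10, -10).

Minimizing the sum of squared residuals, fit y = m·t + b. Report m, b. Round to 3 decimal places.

m = -0.977, b = -1.855

Compute the Gram sums: Σt·t = 339, Σt = 43, Σ1 = 7.
And Σt·y = -411, Σy = -55.
MᵀM·[m, b]ᵀ = Mᵀy becomes [[339, 43]; [43, 7]]·[m, b]ᵀ = [-411, -55]ᵀ.
det = 339·7 − 43² = 524.
m = ((-411)·7 − 43·(-55))/524 = -128/131; b = (339·(-55) − 43·(-411))/524 = -243/131.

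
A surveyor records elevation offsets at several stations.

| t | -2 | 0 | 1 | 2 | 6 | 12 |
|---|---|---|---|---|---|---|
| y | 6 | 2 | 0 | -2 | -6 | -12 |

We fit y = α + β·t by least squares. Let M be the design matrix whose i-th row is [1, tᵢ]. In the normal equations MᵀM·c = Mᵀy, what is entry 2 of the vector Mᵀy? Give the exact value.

-196

Entry 2 ↔ basis t, so (Mᵀy)_{2} = Σᵢ (t)·yᵢ = (-2)·(6) + (0)·(2) + (1)·(0) + (2)·(-2) + (6)·(-6) + (12)·(-12) = -196.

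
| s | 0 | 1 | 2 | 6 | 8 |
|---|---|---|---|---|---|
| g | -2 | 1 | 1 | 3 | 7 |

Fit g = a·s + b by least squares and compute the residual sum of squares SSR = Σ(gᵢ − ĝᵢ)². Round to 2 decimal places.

SSR = 4.83

Compute the Gram sums: Σs·s = 105, Σs = 17, Σ1 = 5.
Moment sums: Σs·g = 77, Σg = 10.
So AᵀA·[a, b]ᵀ = Aᵀg: [[105, 17]; [17, 5]]·[a, b]ᵀ = [77, 10]ᵀ.
det = 105·5 − 17² = 236.
a = (77·5 − 17·10)/236 = 215/236; b = (105·10 − 17·77)/236 = -259/236.
Residuals: -213/236, 70/59, 65/236, -323/236, 191/236; SSR = 1139/236.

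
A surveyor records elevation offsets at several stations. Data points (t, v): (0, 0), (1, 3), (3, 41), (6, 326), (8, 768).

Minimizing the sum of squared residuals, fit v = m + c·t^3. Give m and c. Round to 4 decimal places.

With design matrix X, XᵀX = [[5, 756]; [756, 309530]] and Xᵀv = [1138, 464742]ᵀ.
Δ = 5·309530 − 756² = 976114.
m = (1138·309530 − 756·464742)/976114 = 450094/488057; c = (5·464742 − 756·1138)/976114 = 731691/488057.

m = 0.9222, c = 1.4992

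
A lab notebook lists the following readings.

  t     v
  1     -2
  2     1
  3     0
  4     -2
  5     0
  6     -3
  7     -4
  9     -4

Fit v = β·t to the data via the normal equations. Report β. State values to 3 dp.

β = -0.407

Compute the Gram sums: Σt·t = 221.
Right-hand side: Σt·v = -90.
β = (-90)/221 = -0.40724.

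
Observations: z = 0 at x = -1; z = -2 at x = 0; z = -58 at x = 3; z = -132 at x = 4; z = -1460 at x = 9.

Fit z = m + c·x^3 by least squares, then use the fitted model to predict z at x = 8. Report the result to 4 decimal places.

Forming MᵀM = [[5, 819]; [819, 536267]] and Mᵀz = [-1652, -1074354]ᵀ gives MᵀM·[m, c]ᵀ = Mᵀz.
Eliminating c: 536267·(row 1) − 819·(row 2) gives 2010574·m = 536267·(-1652) − 819·(-1074354) = -6017158, so m = -3008579/1005287.
Then c = ((-1074354) − 819·(-3008579/1005287))/536267 = -2009391/1005287.
At x = 8: ẑ = (-3008579/1005287)·(1) + (-2009391/1005287)·(512) = -1031816771/1005287.

ẑ = -1026.3902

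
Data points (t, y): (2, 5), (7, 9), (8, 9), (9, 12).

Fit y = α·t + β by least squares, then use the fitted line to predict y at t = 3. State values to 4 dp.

Compute the Gram sums: Σt·t = 198, Σt = 26, Σ1 = 4.
For Xᵀy: Σt·y = 253, Σy = 35.
Determinant 198·4 − 26² = 116.
α = (253·4 − 26·35)/116 = 51/58; β = (198·35 − 26·253)/116 = 88/29.
At t = 3: ŷ = (51/58)·(3) + (88/29)·(1) = 329/58.

ŷ = 5.6724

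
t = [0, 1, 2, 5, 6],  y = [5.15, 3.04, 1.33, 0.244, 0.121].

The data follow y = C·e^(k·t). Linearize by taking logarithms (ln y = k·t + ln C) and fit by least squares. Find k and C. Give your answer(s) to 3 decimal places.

k = -0.622, C = 5.183

Let Y = ln y. Fitting Y = k·t + ln C by least squares:
Σt = 14.0000, Σ(t)² = 66.0000, Σln y = -0.4865, Σt·ln y = -18.0425.
Equations: 66.0000·k + 14.0000·ln C = -18.0425;  14.0000·k + 5·ln C = -0.4865.
Δ = 66.0000·5 − (14.0000)² = 134.0000; k = (-18.0425·5 − 14.0000·-0.4865)/134.0000 = -0.62240, ln C = (66.0000·-0.4865 − 14.0000·-18.0425)/134.0000 = 1.64541, so C = exp(1.64541) = 5.18313.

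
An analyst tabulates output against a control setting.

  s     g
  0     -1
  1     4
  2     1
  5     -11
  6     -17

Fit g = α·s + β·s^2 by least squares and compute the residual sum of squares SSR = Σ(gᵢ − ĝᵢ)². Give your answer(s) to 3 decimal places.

Forming MᵀM = [[66, 350]; [350, 1938]] and Mᵀg = [-151, -879]ᵀ gives MᵀM·[α, β]ᵀ = Mᵀg.
Determinant 66·1938 − 350² = 5408.
α = ((-151)·1938 − 350·(-879))/5408 = 3753/1352; β = (66·(-879) − 350·(-151))/5408 = -1291/1352.
Residuals: -1, 1473/676, -495/676, -681/676, 487/676; SSR = 5285/676.

SSR = 7.818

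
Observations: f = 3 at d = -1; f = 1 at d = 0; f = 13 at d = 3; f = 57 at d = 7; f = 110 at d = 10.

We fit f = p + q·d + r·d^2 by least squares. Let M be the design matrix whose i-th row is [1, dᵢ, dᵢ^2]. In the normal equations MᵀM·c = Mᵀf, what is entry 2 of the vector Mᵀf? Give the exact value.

Entry 2 ↔ basis d, so (Mᵀf)_{2} = Σᵢ (d)·fᵢ = (-1)·(3) + (0)·(1) + (3)·(13) + (7)·(57) + (10)·(110) = 1535.

1535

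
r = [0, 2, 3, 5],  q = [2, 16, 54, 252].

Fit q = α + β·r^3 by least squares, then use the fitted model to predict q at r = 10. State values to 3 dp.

q̂ = 2009.624

AᵀA·[α, β]ᵀ = Aᵀq reads: 4·α + 160·β = 324;  160·α + 16418·β = 33086.
(Σ1 = 4, Σr^3 = 160, Σr^3·r^3 = 16418, Σq = 324, Σr^3·q = 33086.)
Eliminating β: 16418·(row 1) − 160·(row 2) gives 40072·α = 16418·324 − 160·33086 = 25672, so α = 3209/5009.
Then β = (33086 − 160·(3209/5009))/16418 = 10063/5009.
At r = 10: q̂ = (3209/5009)·(1) + (10063/5009)·(1000) = 10066209/5009.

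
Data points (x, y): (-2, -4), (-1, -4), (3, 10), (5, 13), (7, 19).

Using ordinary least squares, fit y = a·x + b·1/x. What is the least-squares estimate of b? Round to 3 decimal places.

Setting ∂/∂a … = 0 gives: 88·a + 5·b = 240;  5·a + (62689/44100)·b = 1538/105.
det = 88·(62689/44100) − 5² = 1103533/11025.
a = (240·(62689/44100) − 5·(1538/105))/(1103533/11025) = 2953890/1103533; b = (88·(1538/105) − 5·240)/(1103533/11025) = 981120/1103533.

b = 0.889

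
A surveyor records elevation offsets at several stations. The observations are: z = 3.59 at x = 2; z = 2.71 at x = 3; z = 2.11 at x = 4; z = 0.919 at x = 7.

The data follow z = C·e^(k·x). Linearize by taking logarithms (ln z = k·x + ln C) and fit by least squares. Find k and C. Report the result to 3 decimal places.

k = -0.272, C = 6.184

Let Y = ln z. Fitting Y = k·x + ln C by least squares:
Sums: Σx = 16.0000, Σ(x)² = 78.0000, Σln z = 2.9373, Σx·ln z = 7.9426.
Normal system: [[78.0000, 16.0000]; [16.0000, 4]]·[k, ln C]ᵀ = [7.9426, 2.9373]ᵀ.
Solving (det = 56.0000): k = -0.27190, ln C = 1.82195, so C = exp(1.82195) = 6.18389.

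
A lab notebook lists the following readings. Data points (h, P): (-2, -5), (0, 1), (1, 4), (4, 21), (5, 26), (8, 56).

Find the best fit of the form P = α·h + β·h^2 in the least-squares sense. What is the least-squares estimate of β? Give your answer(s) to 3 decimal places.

Setting ∂/∂α … = 0 gives: 110·α + 694·β = 676;  694·α + 4994·β = 4554.
det = 110·4994 − 694² = 67704.
α = (676·4994 − 694·4554)/67704 = 53867/16926; β = (110·4554 − 694·676)/67704 = 7949/16926.

β = 0.470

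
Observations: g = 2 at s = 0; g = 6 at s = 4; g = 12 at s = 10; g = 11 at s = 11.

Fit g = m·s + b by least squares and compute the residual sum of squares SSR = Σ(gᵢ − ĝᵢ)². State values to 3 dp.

SSR = 1.882

XᵀX·[m, b]ᵀ = Xᵀg reads: 237·m + 25·b = 265;  25·m + 4·b = 31.
Δ = 237·4 − 25² = 323.
m = (265·4 − 25·31)/323 = 15/17; b = (237·31 − 25·265)/323 = 38/17.
Residuals: -4/17, 4/17, 16/17, -16/17; SSR = 32/17.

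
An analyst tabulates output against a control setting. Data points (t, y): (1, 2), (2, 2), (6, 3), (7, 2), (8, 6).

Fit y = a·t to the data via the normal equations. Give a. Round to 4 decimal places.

a = 0.5584

Sums needed: Σt·t = 154.
For Mᵀy: Σt·y = 86.
MᵀM·[a]ᵀ = Mᵀy becomes [[154]]·[a]ᵀ = [86]ᵀ.
Hence a = 86 / 154 ≈ 0.558442.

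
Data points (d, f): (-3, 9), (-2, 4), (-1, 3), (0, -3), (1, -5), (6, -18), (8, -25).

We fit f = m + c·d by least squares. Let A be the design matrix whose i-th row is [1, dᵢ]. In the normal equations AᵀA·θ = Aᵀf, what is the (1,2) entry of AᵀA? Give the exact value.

Row 1 ↔ basis 1, column 2 ↔ basis d, so (AᵀA)_{1,2} = Σᵢ d = (1)·(-3) + (1)·(-2) + (1)·(-1) + (1)·(0) + (1)·(1) + (1)·(6) + (1)·(8) = 9.

9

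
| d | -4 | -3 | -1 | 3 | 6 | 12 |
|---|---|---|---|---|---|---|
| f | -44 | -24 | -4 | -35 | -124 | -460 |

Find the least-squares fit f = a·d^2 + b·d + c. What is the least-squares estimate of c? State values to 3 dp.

Sums needed: Σd^2·d^2 = 22451, Σd^2·d = 1879, Σd^2 = 215, Σd·d = 215, Σd = 13, Σ1 = 6.
And Σd^2·f = -71943, Σd·f = -6117, Σf = -691.
XᵀX·[a, b, c]ᵀ = Xᵀf becomes [[22451, 1879, 215]; [1879, 215, 13]; [215, 13, 6]]·[a, b, c]ᵀ = [-71943, -6117, -691]ᵀ.
Solving the 3×3 system (Gaussian elimination) gives a = -2286607/758160, b = -1451647/758160, c = -124043/42120.

c = -2.945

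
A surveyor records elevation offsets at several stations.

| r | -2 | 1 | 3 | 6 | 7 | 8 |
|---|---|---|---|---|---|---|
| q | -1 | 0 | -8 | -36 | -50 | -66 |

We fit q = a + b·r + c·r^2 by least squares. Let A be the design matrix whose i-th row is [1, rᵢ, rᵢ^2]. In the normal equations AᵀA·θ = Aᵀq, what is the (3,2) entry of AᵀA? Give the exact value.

Row 3 ↔ basis r^2, column 2 ↔ basis r, so (AᵀA)_{3,2} = Σᵢ (r^2)·(r) = (4)·(-2) + (1)·(1) + (9)·(3) + (36)·(6) + (49)·(7) + (64)·(8) = 1091.

1091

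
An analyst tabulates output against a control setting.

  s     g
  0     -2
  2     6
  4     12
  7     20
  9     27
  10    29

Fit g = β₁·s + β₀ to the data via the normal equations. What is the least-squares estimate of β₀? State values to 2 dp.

β₀ = -0.96

Normal-equation sums: Σs·s = 250, Σs = 32, Σ1 = 6.
Moment sums: Σs·g = 733, Σg = 92.
So XᵀX·[β₁, β₀]ᵀ = Xᵀg: [[250, 32]; [32, 6]]·[β₁, β₀]ᵀ = [733, 92]ᵀ.
Determinant 250·6 − 32² = 476.
β₁ = (733·6 − 32·92)/476 = 727/238; β₀ = (250·92 − 32·733)/476 = -114/119.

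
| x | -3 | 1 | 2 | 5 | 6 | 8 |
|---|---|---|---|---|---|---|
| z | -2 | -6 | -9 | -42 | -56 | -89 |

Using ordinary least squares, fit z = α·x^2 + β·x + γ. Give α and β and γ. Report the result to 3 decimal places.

Entries of MᵀM: Σx^2·x^2 = 6115, Σx^2·x = 835, Σx^2 = 139, Σx·x = 139, Σx = 19, Σ1 = 6.
For Mᵀz: Σx^2·z = -8822, Σx·z = -1276, Σz = -204.
Inverting the 3×3 Gram matrix, [α, β, γ]ᵀ = [-222469/216948, -619523/216948, -21712/18079]ᵀ.

α = -1.025, β = -2.856, γ = -1.201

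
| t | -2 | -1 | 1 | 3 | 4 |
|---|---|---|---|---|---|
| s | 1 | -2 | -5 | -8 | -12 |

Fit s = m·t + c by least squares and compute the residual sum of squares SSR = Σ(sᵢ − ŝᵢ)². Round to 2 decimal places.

SSR = 2.76

From the data, Σt·t = 31, Σt = 5, Σ1 = 5.
For Aᵀs: Σt·s = -77, Σs = -26.
Normal equations: [[31, 5]; [5, 5]]·[m, c]ᵀ = [-77, -26]ᵀ.
Determinant 31·5 − 5² = 130.
m = ((-77)·5 − 5·(-26))/130 = -51/26; c = (31·(-26) − 5·(-77))/130 = -421/130.
Residuals: 41/130, -47/65, 1/5, 73/65, -119/130; SSR = 359/130.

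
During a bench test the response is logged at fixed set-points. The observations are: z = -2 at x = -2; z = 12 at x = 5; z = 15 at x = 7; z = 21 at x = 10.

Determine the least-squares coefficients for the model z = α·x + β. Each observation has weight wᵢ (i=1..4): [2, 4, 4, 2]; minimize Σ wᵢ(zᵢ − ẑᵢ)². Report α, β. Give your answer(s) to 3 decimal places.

Compute the Gram sums: Σwᵢ·x·x = 504, Σwᵢ·x = 64, Σwᵢ·1 = 12.
For AᵀWz: Σwᵢ·x·z = 1088, Σwᵢ·z = 146.
So AᵀWA·[α, β]ᵀ = AᵀWz: [[504, 64]; [64, 12]]·[α, β]ᵀ = [1088, 146]ᵀ.
Eliminating β: 12·(row 1) − 64·(row 2) gives 1952·α = 12·1088 − 64·146 = 3712, so α = 116/61.
Then β = (146 − 64·(116/61))/12 = 247/122.

α = 1.902, β = 2.025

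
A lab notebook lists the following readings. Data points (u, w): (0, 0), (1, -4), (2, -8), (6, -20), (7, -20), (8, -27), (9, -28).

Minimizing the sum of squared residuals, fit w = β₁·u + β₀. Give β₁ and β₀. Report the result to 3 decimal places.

The normal system AᵀA·[β₁, β₀]ᵀ = Aᵀw is [[235, 33]; [33, 7]]·[β₁, β₀]ᵀ = [-748, -107]ᵀ.
det = 235·7 − 33² = 556.
β₁ = ((-748)·7 − 33·(-107))/556 = -1705/556; β₀ = (235·(-107) − 33·(-748))/556 = -461/556.

β₁ = -3.067, β₀ = -0.829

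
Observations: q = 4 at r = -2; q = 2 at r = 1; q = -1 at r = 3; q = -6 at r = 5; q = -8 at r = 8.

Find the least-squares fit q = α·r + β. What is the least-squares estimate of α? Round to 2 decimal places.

α = -1.31

The normal system XᵀX·[α, β]ᵀ = Xᵀq is [[103, 15]; [15, 5]]·[α, β]ᵀ = [-103, -9]ᵀ.
Eliminating β: 5·(row 1) − 15·(row 2) gives 290·α = 5·(-103) − 15·(-9) = -380, so α = -38/29.
Then β = ((-9) − 15·(-38/29))/5 = 309/145.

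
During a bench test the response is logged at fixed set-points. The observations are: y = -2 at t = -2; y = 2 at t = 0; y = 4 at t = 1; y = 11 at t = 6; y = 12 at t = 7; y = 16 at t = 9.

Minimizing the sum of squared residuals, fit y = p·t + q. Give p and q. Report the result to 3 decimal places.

p = 1.554, q = 1.728

The normal equations are: 171·p + 21·q = 302;  21·p + 6·q = 43.
Eliminating q: 6·(row 1) − 21·(row 2) gives 585·p = 6·302 − 21·43 = 909, so p = 101/65.
Then q = (43 − 21·(101/65))/6 = 337/195.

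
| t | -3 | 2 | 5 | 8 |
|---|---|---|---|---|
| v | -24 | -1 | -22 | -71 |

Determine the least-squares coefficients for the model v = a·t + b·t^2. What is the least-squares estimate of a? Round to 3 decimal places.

Normal-equation sums: Σt·t = 102, Σt·t^2 = 618, Σt^2·t^2 = 4818.
And Σt·v = -608, Σt^2·v = -5314.
AᵀA·[a, b]ᵀ = Aᵀv becomes [[102, 618]; [618, 4818]]·[a, b]ᵀ = [-608, -5314]ᵀ.
Determinant 102·4818 − 618² = 109512.
a = ((-608)·4818 − 618·(-5314))/109512 = 9853/3042; b = (102·(-5314) − 618·(-608))/109512 = -4619/3042.

a = 3.239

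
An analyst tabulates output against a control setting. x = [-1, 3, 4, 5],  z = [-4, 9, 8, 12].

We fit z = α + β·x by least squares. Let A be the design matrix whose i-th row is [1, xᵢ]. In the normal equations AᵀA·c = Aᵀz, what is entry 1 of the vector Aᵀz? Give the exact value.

25

Entry 1 ↔ basis 1, so (Aᵀz)_{1} = Σᵢ zᵢ = (1)·(-4) + (1)·(9) + (1)·(8) + (1)·(12) = 25.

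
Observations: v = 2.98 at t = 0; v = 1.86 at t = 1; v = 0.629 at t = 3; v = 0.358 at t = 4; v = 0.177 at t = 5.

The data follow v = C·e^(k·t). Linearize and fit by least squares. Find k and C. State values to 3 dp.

k = -0.559, C = 3.161

Let Y = ln v. Fitting Y = k·t + ln C by least squares:
Σt = 13.0000, Σ(t)² = 51.0000, Σln v = -1.5100, Σt·ln v = -13.5372.
Equations: 51.0000·k + 13.0000·ln C = -13.5372;  13.0000·k + 5·ln C = -1.5100.
Δ = 51.0000·5 − (13.0000)² = 86.0000; k = (-13.5372·5 − 13.0000·-1.5100)/86.0000 = -0.55880, ln C = (51.0000·-1.5100 − 13.0000·-13.5372)/86.0000 = 1.15089, so C = exp(1.15089) = 3.16099.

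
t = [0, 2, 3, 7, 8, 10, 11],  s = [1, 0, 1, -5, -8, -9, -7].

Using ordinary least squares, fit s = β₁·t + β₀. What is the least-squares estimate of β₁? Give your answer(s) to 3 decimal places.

Normal-equation sums: Σt·t = 347, Σt = 41, Σ1 = 7.
For Xᵀs: Σt·s = -263, Σs = -27.
Normal equations: [[347, 41]; [41, 7]]·[β₁, β₀]ᵀ = [-263, -27]ᵀ.
det = 347·7 − 41² = 748.
β₁ = ((-263)·7 − 41·(-27))/748 = -367/374; β₀ = (347·(-27) − 41·(-263))/748 = 707/374.

β₁ = -0.981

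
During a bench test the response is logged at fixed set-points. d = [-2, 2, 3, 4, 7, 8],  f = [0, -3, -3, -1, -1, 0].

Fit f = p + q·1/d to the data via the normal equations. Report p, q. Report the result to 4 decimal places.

Sums needed: Σ1 = 6, Σ1/d = 143/168, Σ1/d·1/d = 20029/28224.
Moment sums: Σf = -8, Σ1/d·f = -81/28.
Normal equations: [[6, 143/168]; [143/168, 20029/28224]]·[p, q]ᵀ = [-8, -81/28]ᵀ.
Eliminating q: (20029/28224)·(row 1) − (143/168)·(row 2) gives (99725/28224)·p = (20029/28224)·(-8) − (143/168)·(-81/28) = -6481/2016, so p = -90734/99725.
Then q = ((-81/28) − (143/168)·(-90734/99725))/(20029/28224) = -297696/99725.

p = -0.9098, q = -2.9852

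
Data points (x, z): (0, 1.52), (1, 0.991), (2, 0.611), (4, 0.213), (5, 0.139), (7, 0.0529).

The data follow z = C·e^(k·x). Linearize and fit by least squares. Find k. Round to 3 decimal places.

k = -0.485

With ln zᵢ as the transformed response and xᵢ as the regressor:
XᵀX = [[95.0000, 19.0000]; [19.0000, 6]], rhs = [-37.6221, -6.5421]ᵀ  (here Σx = 19.0000, Σ(x)² = 95.0000, Σln z = -6.5421, Σx·ln z = -37.6221).
Solving (det = 209.0000): k = -0.48532, ln C = 0.44651.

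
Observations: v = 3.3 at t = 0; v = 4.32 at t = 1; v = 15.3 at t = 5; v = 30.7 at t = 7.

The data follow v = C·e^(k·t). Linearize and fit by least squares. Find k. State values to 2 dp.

k = 0.32

Let Y = ln v. Fitting Y = k·t + ln C by least squares:
Σt = 13.0000, Σ(t)² = 75.0000, Σln v = 8.8093, Σt·ln v = 39.0724.
Equations: 75.0000·k + 13.0000·ln C = 39.0724;  13.0000·k + 4·ln C = 8.8093.
Δ = 75.0000·4 − (13.0000)² = 131.0000; k = (39.0724·4 − 13.0000·8.8093)/131.0000 = 0.31884, ln C = (75.0000·8.8093 − 13.0000·39.0724)/131.0000 = 1.16608.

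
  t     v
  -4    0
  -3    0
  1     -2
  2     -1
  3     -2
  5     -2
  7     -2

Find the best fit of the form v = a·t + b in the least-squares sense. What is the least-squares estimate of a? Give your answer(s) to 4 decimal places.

XᵀX·[a, b]ᵀ = Xᵀv reads: 113·a + 11·b = -34;  11·a + 7·b = -9.
Eliminating b: 7·(row 1) − 11·(row 2) gives 670·a = 7·(-34) − 11·(-9) = -139, so a = -139/670.
Then b = ((-9) − 11·(-139/670))/7 = -643/670.

a = -0.2075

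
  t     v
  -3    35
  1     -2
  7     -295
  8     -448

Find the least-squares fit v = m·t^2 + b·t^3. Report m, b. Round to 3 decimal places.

m = 0.898, b = -0.988

XᵀX·[m, b]ᵀ = Xᵀv reads: 6579·m + 49333·b = -42814;  49333·m + 380523·b = -331508.
(Σt^2·t^2 = 6579, Σt^2·t^3 = 49333, Σt^3·t^3 = 380523, Σt^2·v = -42814, Σt^3·v = -331508.)
Eliminating b: 380523·(row 1) − 49333·(row 2) gives 69715928·m = 380523·(-42814) − 49333·(-331508) = 62572442, so m = 31286221/34857964.
Then b = ((-331508) − 49333·(31286221/34857964))/380523 = -34424035/34857964.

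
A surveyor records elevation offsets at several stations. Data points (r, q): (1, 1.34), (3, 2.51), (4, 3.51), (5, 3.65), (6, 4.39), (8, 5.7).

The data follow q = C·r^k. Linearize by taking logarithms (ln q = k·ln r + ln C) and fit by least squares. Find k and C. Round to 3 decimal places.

Linearized form: ln q = k·ln r + ln C. From the 6 transformed points,
Σln r = 7.9655, Σ(ln r)² = 13.2535, Σln q = 6.9831, Σln r·ln q = 11.1053.
Equations: 13.2535·k + 7.9655·ln C = 11.1053;  7.9655·k + 6·ln C = 6.9831.
Δ = 13.2535·6 − (7.9655)² = 16.0713; k = (11.1053·6 − 7.9655·6.9831)/16.0713 = 0.68492, ln C = (13.2535·6.9831 − 7.9655·11.1053)/16.0713 = 0.25456, so C = exp(0.25456) = 1.28989.

k = 0.685, C = 1.290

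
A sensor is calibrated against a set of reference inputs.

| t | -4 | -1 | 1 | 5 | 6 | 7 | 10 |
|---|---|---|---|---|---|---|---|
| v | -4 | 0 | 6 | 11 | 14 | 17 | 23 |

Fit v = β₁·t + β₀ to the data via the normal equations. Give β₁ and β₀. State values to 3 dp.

Setting ∂/∂β₁ … = 0 gives: 228·β₁ + 24·β₀ = 510;  24·β₁ + 7·β₀ = 67.
Determinant 228·7 − 24² = 1020.
β₁ = (510·7 − 24·67)/1020 = 327/170; β₀ = (228·67 − 24·510)/1020 = 253/85.

β₁ = 1.924, β₀ = 2.976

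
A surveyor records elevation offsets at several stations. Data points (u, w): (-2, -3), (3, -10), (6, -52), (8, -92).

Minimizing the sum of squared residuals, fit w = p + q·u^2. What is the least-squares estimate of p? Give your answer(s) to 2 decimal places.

From the data, Σ1 = 4, Σu^2 = 113, Σu^2·u^2 = 5489.
Right-hand side: Σw = -157, Σu^2·w = -7862.
So MᵀM·[p, q]ᵀ = Mᵀw: [[4, 113]; [113, 5489]]·[p, q]ᵀ = [-157, -7862]ᵀ.
det = 4·5489 − 113² = 9187.
p = ((-157)·5489 − 113·(-7862))/9187 = 26633/9187; q = (4·(-7862) − 113·(-157))/9187 = -13707/9187.

p = 2.90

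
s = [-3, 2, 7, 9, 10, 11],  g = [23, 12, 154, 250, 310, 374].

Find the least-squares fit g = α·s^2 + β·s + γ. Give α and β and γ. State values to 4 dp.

α = 3.0186, β = 0.9234, γ = -1.5030

Sums needed: Σs^2·s^2 = 33700, Σs^2·s = 3384, Σs^2 = 364, Σs·s = 364, Σs = 36, Σ1 = 6.
And Σs^2·g = 104305, Σs·g = 10497, Σg = 1123.
Row-reducing yields α = 632473/209524, β = 193467/209524, γ = -157461/104762.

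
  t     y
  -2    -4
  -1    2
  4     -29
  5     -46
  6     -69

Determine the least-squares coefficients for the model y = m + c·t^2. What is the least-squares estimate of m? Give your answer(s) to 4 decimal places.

Normal-equation sums: Σ1 = 5, Σt^2 = 82, Σt^2·t^2 = 2194.
And Σy = -146, Σt^2·y = -4112.
det = 5·2194 − 82² = 4246.
m = ((-146)·2194 − 82·(-4112))/4246 = 8430/2123; c = (5·(-4112) − 82·(-146))/4246 = -4294/2123.

m = 3.9708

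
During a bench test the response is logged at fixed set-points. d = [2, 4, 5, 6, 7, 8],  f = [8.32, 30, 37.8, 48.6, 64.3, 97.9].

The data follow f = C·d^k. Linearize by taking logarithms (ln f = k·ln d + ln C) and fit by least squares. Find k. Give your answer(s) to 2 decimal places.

Linearized form: ln f = k·ln d + ln C. From the 6 transformed points,
Σln d = 9.5060, Σ(ln d)² = 16.3136, Σln f = 21.7833, Σln d·ln f = 36.6221.
Normal system: [[16.3136, 9.5060]; [9.5060, 6]]·[k, ln C]ᵀ = [36.6221, 21.7833]ᵀ.
Δ = 16.3136·6 − (9.5060)² = 7.5177; k = (36.6221·6 − 9.5060·21.7833)/7.5177 = 1.68409, ln C = (16.3136·21.7833 − 9.5060·36.6221)/7.5177 = 0.96240.

k = 1.68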